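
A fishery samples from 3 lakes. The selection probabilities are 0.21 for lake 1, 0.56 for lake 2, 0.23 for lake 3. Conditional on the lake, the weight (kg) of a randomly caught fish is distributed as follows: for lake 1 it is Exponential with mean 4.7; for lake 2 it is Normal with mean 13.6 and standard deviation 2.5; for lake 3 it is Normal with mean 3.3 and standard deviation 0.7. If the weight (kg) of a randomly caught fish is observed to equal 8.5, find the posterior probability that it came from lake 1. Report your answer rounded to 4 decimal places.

0.3963

Likelihoods f(8.5 | ·): 1: 0.0348719; 2: 0.01992; 3: 5.92693e-13.
Posterior ∝ prior × likelihood. Numerator for 1: 0.21·0.0348719 = 0.0073231.
Normalizing constant: 0.21·0.0348719 + 0.56·0.01992 + 0.23·5.92693e-13 = 0.0184783.
P(1 | observation) = 0.0073231 / 0.0184783 = 0.396308.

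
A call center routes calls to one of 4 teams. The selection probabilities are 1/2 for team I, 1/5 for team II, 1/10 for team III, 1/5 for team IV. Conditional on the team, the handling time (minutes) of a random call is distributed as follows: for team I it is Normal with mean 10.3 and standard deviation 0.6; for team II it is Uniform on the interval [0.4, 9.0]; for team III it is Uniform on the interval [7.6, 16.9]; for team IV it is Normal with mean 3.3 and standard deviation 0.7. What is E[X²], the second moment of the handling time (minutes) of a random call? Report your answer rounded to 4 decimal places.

For each component E[X²] = Var + (mean)², giving I: 106.45; II: 28.2533; III: 157.27; IV: 11.38.
Overall E[X²] = 0.5·106.45 + 0.2·28.2533 + 0.1·157.27 + 0.2·11.38 = 76.8787.

76.8787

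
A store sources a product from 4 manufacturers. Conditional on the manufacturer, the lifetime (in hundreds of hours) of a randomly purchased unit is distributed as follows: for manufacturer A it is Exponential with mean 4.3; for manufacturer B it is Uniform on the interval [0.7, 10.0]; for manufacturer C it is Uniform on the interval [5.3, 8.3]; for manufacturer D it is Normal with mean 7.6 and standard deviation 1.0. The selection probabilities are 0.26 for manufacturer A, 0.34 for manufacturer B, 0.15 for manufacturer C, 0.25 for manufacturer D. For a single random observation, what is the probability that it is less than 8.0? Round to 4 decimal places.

Conditional on each manufacturer, P(X < 8.0): A: 0.8444; B: 0.784946; C: 0.9; D: 0.655422.
By total probability, P(X < 8.0) = 0.26·0.8444 + 0.34·0.784946 + 0.15·0.9 + 0.25·0.655422 = 0.785281.

0.7853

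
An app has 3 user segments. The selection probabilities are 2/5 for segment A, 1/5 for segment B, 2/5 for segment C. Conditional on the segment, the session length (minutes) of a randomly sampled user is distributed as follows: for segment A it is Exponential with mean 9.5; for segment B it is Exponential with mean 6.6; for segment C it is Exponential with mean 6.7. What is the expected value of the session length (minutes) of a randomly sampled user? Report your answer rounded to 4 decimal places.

Component means — A: 9.5; B: 6.6; C: 6.7.
E[X] = 0.4·9.5 + 0.2·6.6 + 0.4·6.7 = 7.8.

7.8000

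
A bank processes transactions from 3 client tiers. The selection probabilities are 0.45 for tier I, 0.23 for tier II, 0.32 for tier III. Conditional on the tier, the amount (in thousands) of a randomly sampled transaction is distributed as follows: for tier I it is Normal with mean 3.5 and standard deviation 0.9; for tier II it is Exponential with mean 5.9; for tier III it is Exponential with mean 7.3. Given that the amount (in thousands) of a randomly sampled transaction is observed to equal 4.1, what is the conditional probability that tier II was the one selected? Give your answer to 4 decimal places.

Likelihoods f(4.1 | ·): I: 0.354942; II: 0.0845961; III: 0.0781193.
Posterior ∝ prior × likelihood. Numerator for II: 0.23·0.0845961 = 0.0194571.
Normalizing constant: 0.45·0.354942 + 0.23·0.0845961 + 0.32·0.0781193 = 0.204179.
P(II | observation) = 0.0194571 / 0.204179 = 0.0952942.

0.0953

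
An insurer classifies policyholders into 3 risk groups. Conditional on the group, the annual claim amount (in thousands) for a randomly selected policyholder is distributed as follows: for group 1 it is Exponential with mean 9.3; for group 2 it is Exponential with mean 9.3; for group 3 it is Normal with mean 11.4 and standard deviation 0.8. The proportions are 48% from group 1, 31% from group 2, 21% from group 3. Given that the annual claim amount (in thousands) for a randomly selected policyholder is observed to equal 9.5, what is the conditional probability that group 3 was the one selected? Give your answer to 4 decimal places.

Likelihoods f(9.5 | ·): 1: 0.0387153; 2: 0.0387153; 3: 0.0297149.
Posterior ∝ prior × likelihood. Numerator for 3: 0.21·0.0297149 = 0.00624012.
Normalizing constant: 0.48·0.0387153 + 0.31·0.0387153 + 0.21·0.0297149 = 0.0368252.
P(3 | observation) = 0.00624012 / 0.0368252 = 0.169452.

0.1695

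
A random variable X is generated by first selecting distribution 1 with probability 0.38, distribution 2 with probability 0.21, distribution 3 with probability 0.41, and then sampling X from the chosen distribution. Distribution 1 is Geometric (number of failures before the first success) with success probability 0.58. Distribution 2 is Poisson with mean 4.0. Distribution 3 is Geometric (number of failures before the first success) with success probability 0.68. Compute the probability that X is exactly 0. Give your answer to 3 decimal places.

Conditional on each component, P(X = 0): 1: 0.58; 2: 0.0183156; 3: 0.68.
By total probability, P(X = 0) = 0.38·0.58 + 0.21·0.0183156 + 0.41·0.68 = 0.503046.

0.503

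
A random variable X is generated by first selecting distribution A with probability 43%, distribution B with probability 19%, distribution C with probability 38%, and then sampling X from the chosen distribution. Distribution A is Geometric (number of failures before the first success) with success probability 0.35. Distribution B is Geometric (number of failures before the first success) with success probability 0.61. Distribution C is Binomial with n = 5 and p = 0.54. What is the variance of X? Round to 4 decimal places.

Per component, A: μ=1.85714, E[X²]=8.7551; B: μ=0.639344, E[X²]=1.45687; C: μ=2.7, E[X²]=8.532.
E[X] = 0.43·1.85714 + 0.19·0.639344 + 0.38·2.7 = 1.94605.
E[X²] = 0.43·8.7551 + 0.19·1.45687 + 0.38·8.532 = 7.28366.
Var(X) = E[X²] − (E[X])² = 7.28366 − 3.7871 = 3.49656.

3.4966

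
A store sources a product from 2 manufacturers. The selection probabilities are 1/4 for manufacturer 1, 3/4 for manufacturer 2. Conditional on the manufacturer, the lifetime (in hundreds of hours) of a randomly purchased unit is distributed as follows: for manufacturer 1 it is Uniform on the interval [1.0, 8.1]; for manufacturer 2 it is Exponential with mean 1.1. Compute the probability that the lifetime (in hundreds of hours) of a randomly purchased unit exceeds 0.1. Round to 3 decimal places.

0.935

Conditional on each manufacturer, P(X > 0.1): 1: 1; 2: 0.913101.
By total probability, P(X > 0.1) = 0.25·1 + 0.75·0.913101 = 0.934826.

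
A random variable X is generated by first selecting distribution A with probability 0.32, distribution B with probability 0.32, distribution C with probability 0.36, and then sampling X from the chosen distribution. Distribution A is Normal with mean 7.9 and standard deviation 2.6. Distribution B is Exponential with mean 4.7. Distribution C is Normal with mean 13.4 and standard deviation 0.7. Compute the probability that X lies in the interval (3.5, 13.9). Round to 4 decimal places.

Conditional on each component, P(3.5 < X < 13.9): A: 0.944198; B: 0.422934; C: 0.762475.
By total probability, P(3.5 < X < 13.9) = 0.32·0.944198 + 0.32·0.422934 + 0.36·0.762475 = 0.711973.

0.7120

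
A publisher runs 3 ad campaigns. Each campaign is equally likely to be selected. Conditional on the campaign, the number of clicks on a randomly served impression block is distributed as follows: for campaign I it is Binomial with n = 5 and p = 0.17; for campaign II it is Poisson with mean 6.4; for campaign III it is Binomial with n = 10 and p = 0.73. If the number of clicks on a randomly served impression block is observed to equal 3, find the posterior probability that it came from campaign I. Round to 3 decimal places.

0.304

Likelihoods P(X=3 | ·): I: 0.0338457; II: 0.0725945; III: 0.00488311.
Posterior ∝ prior × likelihood. Numerator for I: 0.333333·0.0338457 = 0.0112819.
Normalizing constant: 0.333333·0.0338457 + 0.333333·0.0725945 + 0.333333·0.00488311 = 0.0371078.
P(I | observation) = 0.0112819 / 0.0371078 = 0.30403.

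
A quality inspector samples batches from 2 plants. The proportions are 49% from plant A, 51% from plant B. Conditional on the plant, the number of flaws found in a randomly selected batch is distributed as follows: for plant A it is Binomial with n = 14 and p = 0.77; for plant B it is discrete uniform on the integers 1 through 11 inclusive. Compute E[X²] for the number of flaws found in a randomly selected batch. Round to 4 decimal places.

For each component E[X²] = Var + (mean)², giving A: 118.688; B: 46.
Overall E[X²] = 0.49·118.688 + 0.51·46 = 81.617.

81.6170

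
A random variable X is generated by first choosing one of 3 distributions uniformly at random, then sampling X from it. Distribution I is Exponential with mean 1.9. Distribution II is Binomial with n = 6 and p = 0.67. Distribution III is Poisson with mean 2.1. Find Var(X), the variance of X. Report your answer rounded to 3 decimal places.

3.259

Per component, I: μ=1.9, E[X²]=7.22; II: μ=4.02, E[X²]=17.487; III: μ=2.1, E[X²]=6.51.
E[X] = 0.333333·1.9 + 0.333333·4.02 + 0.333333·2.1 = 2.67333.
E[X²] = 0.333333·7.22 + 0.333333·17.487 + 0.333333·6.51 = 10.4057.
Var(X) = E[X²] − (E[X])² = 10.4057 − 7.14671 = 3.25896.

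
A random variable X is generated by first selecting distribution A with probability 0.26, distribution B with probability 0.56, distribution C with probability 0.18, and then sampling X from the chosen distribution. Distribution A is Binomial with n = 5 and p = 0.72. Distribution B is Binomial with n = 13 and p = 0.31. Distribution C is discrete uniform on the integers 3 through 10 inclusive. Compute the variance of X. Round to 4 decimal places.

3.7998

Per component, A: μ=3.6, E[X²]=13.968; B: μ=4.03, E[X²]=19.0216; C: μ=6.5, E[X²]=47.5.
E[X] = 0.26·3.6 + 0.56·4.03 + 0.18·6.5 = 4.3628.
E[X²] = 0.26·13.968 + 0.56·19.0216 + 0.18·47.5 = 22.8338.
Var(X) = E[X²] − (E[X])² = 22.8338 − 19.034 = 3.79975.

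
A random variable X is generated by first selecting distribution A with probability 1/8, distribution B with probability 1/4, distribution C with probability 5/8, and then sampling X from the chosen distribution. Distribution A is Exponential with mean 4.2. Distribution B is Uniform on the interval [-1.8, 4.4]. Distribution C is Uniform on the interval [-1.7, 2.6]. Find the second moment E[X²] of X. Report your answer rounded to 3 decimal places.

For each component E[X²] = Var + (mean)², giving A: 35.28; B: 4.89333; C: 1.74333.
Overall E[X²] = 0.125·35.28 + 0.25·4.89333 + 0.625·1.74333 = 6.72292.

6.723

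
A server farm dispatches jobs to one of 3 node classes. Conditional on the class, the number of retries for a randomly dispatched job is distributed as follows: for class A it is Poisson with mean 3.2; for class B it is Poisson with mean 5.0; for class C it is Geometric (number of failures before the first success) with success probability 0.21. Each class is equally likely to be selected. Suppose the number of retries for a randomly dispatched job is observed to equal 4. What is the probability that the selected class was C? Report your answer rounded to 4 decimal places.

Likelihoods P(X=4 | ·): A: 0.178093; B: 0.175467; C: 0.0817952.
Posterior ∝ prior × likelihood. Numerator for C: 0.333333·0.0817952 = 0.0272651.
Normalizing constant: 0.333333·0.178093 + 0.333333·0.175467 + 0.333333·0.0817952 = 0.145118.
P(C | observation) = 0.0272651 / 0.145118 = 0.187881.

0.1879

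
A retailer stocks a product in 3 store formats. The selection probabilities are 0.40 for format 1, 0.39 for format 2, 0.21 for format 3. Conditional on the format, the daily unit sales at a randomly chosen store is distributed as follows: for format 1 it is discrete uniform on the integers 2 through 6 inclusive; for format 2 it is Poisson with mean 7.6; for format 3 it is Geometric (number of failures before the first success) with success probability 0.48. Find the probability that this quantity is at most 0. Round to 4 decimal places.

0.1010

Conditional on each format, P(X ≤ 0): 1: 0; 2: 0.000500451; 3: 0.48.
By total probability, P(X ≤ 0) = 0.4·0 + 0.39·0.000500451 + 0.21·0.48 = 0.100995.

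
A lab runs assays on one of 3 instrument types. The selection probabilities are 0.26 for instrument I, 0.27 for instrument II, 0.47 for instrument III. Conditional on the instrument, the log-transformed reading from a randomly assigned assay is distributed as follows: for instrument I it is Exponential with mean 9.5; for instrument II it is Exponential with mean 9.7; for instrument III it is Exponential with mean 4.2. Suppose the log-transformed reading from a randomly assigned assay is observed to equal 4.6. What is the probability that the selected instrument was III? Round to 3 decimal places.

Likelihoods f(4.6 | ·): I: 0.0648614; II: 0.0641615; III: 0.0796333.
Posterior ∝ prior × likelihood. Numerator for III: 0.47·0.0796333 = 0.0374277.
Normalizing constant: 0.26·0.0648614 + 0.27·0.0641615 + 0.47·0.0796333 = 0.0716152.
P(III | observation) = 0.0374277 / 0.0716152 = 0.522622.

0.523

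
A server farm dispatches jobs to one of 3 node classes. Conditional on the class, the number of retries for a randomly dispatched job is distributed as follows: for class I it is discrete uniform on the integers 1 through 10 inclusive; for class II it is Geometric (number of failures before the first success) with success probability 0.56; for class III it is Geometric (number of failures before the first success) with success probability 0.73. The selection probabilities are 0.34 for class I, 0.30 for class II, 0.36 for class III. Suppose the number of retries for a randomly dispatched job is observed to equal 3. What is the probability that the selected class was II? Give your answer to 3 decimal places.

0.268

Likelihoods P(X=3 | ·): I: 0.1; II: 0.047703; III: 0.0143686.
Posterior ∝ prior × likelihood. Numerator for II: 0.3·0.047703 = 0.0143109.
Normalizing constant: 0.34·0.1 + 0.3·0.047703 + 0.36·0.0143686 = 0.0534836.
P(II | observation) = 0.0143109 / 0.0534836 = 0.267576.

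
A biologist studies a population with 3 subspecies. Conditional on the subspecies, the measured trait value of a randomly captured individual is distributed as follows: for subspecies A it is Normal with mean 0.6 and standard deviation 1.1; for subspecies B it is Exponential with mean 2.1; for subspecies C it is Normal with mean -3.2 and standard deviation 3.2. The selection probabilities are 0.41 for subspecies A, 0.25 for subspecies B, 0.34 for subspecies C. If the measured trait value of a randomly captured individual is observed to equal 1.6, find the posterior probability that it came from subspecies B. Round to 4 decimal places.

Likelihoods f(1.6 | ·): A: 0.239915; B: 0.222275; C: 0.0404742.
Posterior ∝ prior × likelihood. Numerator for B: 0.25·0.222275 = 0.0555686.
Normalizing constant: 0.41·0.239915 + 0.25·0.222275 + 0.34·0.0404742 = 0.167695.
P(B | observation) = 0.0555686 / 0.167695 = 0.331367.

0.3314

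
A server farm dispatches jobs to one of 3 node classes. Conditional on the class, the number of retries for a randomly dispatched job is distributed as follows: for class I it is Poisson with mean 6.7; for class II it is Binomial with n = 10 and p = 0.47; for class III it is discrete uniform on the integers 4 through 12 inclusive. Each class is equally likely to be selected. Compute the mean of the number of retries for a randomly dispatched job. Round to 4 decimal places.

6.4667

Component means — I: 6.7; II: 4.7; III: 8.
E[X] = 0.333333·6.7 + 0.333333·4.7 + 0.333333·8 = 6.46667.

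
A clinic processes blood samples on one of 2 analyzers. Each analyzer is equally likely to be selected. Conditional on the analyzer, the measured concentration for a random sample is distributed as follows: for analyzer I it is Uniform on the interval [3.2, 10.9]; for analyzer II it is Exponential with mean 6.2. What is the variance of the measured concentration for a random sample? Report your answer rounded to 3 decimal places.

Per component, I: μ=7.05, E[X²]=54.6433; II: μ=6.2, E[X²]=76.88.
E[X] = 0.5·7.05 + 0.5·6.2 = 6.625.
E[X²] = 0.5·54.6433 + 0.5·76.88 = 65.7617.
Var(X) = E[X²] − (E[X])² = 65.7617 − 43.8906 = 21.871.

21.871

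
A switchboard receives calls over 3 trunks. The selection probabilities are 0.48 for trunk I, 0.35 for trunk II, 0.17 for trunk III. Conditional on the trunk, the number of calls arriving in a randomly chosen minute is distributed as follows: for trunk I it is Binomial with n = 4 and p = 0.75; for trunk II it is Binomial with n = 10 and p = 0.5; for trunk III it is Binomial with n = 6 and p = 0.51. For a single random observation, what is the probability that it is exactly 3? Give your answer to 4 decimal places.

0.2966

Conditional on each trunk, P(X = 3): I: 0.421875; II: 0.117188; III: 0.312125.
By total probability, P(X = 3) = 0.48·0.421875 + 0.35·0.117188 + 0.17·0.312125 = 0.296577.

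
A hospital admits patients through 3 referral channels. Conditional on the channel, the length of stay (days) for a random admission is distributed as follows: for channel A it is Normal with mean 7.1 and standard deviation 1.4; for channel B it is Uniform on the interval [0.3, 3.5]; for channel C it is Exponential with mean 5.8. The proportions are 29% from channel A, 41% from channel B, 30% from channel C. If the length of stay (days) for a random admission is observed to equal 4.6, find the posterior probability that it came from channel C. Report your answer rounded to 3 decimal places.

0.582

Likelihoods f(4.6 | ·): A: 0.057856; B: 0; C: 0.0780066.
Posterior ∝ prior × likelihood. Numerator for C: 0.3·0.0780066 = 0.023402.
Normalizing constant: 0.29·0.057856 + 0.41·0 + 0.3·0.0780066 = 0.0401802.
P(C | observation) = 0.023402 / 0.0401802 = 0.582426.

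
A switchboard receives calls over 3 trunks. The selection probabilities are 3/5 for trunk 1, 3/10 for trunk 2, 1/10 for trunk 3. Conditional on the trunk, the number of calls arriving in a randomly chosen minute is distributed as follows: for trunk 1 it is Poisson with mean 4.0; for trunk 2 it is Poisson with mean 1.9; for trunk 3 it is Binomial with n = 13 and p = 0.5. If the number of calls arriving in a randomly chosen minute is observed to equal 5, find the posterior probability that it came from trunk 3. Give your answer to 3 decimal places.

0.132

Likelihoods P(X=5 | ·): 1: 0.156293; 2: 0.0308622; 3: 0.157104.
Posterior ∝ prior × likelihood. Numerator for 3: 0.1·0.157104 = 0.0157104.
Normalizing constant: 0.6·0.156293 + 0.3·0.0308622 + 0.1·0.157104 = 0.118745.
P(3 | observation) = 0.0157104 / 0.118745 = 0.132304.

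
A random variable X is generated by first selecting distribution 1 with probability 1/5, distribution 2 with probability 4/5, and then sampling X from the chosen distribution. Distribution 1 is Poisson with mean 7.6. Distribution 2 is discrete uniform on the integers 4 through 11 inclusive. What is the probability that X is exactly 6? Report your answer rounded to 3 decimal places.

0.127

Conditional on each component, P(X = 6): 1: 0.13394; 2: 0.125.
By total probability, P(X = 6) = 0.2·0.13394 + 0.8·0.125 = 0.126788.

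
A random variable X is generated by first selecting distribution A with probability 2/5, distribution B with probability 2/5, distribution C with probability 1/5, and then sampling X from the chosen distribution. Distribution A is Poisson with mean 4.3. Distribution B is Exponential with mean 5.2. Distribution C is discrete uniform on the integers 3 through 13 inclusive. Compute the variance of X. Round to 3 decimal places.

Per component, A: μ=4.3, E[X²]=22.79; B: μ=5.2, E[X²]=54.08; C: μ=8, E[X²]=74.
E[X] = 0.4·4.3 + 0.4·5.2 + 0.2·8 = 5.4.
E[X²] = 0.4·22.79 + 0.4·54.08 + 0.2·74 = 45.548.
Var(X) = E[X²] − (E[X])² = 45.548 − 29.16 = 16.388.

16.388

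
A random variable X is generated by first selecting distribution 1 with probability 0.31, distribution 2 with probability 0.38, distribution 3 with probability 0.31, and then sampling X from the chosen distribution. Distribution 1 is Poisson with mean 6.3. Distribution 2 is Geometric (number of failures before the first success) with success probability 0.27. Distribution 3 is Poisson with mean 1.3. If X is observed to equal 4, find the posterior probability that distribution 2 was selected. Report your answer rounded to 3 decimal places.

Likelihoods P(X=4 | ·): 1: 0.12053; 2: 0.0766753; 3: 0.0324324.
Posterior ∝ prior × likelihood. Numerator for 2: 0.38·0.0766753 = 0.0291366.
Normalizing constant: 0.31·0.12053 + 0.38·0.0766753 + 0.31·0.0324324 = 0.076555.
P(2 | observation) = 0.0291366 / 0.076555 = 0.380597.

0.381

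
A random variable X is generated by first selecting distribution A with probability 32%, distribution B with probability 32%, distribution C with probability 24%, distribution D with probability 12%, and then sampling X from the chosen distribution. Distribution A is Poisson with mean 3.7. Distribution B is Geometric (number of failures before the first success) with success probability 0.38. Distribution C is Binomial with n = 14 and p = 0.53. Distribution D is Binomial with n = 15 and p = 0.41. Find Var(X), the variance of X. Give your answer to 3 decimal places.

8.965

Per component, A: μ=3.7, E[X²]=17.39; B: μ=1.63158, E[X²]=6.95568; C: μ=7.42, E[X²]=58.5438; D: μ=6.15, E[X²]=41.451.
E[X] = 0.32·3.7 + 0.32·1.63158 + 0.24·7.42 + 0.12·6.15 = 4.22491.
E[X²] = 0.32·17.39 + 0.32·6.95568 + 0.24·58.5438 + 0.12·41.451 = 26.8152.
Var(X) = E[X²] − (E[X])² = 26.8152 − 17.8498 = 8.96542.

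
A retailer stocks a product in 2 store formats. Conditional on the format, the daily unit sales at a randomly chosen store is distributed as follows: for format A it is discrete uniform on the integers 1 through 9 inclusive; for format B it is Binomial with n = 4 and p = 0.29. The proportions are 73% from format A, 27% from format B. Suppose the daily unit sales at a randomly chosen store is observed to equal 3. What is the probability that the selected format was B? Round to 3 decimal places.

Likelihoods P(X=3 | ·): A: 0.111111; B: 0.0692648.
Posterior ∝ prior × likelihood. Numerator for B: 0.27·0.0692648 = 0.0187015.
Normalizing constant: 0.73·0.111111 + 0.27·0.0692648 = 0.0998126.
P(B | observation) = 0.0187015 / 0.0998126 = 0.187366.

0.187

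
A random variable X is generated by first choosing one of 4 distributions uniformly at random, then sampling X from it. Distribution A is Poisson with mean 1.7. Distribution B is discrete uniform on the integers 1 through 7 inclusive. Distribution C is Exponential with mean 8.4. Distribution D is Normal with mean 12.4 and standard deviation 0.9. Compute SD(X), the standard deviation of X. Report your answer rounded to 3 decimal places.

Per component, A: μ=1.7, E[X²]=4.59; B: μ=4, E[X²]=20; C: μ=8.4, E[X²]=141.12; D: μ=12.4, E[X²]=154.57.
E[X] = 0.25·1.7 + 0.25·4 + 0.25·8.4 + 0.25·12.4 = 6.625.
E[X²] = 0.25·4.59 + 0.25·20 + 0.25·141.12 + 0.25·154.57 = 80.07.
Var(X) = E[X²] − (E[X])² = 80.07 − 43.8906 = 36.1794.
SD(X) = √36.1794 = 6.01493.

6.015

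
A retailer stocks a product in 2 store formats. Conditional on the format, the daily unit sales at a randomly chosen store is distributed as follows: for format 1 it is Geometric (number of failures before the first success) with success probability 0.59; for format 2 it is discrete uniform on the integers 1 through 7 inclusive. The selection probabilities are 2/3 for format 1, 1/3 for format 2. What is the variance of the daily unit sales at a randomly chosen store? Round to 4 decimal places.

Per component, 1: μ=0.694915, E[X²]=1.66073; 2: μ=4, E[X²]=20.
E[X] = 0.666667·0.694915 + 0.333333·4 = 1.79661.
E[X²] = 0.666667·1.66073 + 0.333333·20 = 7.77382.
Var(X) = E[X²] − (E[X])² = 7.77382 − 3.22781 = 4.54601.

4.5460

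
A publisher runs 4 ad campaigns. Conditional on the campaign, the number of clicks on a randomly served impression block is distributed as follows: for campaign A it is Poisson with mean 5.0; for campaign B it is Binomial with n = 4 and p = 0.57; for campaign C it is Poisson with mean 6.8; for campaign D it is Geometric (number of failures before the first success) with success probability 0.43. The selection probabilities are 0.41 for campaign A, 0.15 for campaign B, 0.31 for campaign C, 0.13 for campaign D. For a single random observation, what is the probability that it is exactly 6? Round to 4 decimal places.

0.1093

Conditional on each campaign, P(X = 6): A: 0.146223; B: 0; C: 0.152939; D: 0.0147475.
By total probability, P(X = 6) = 0.41·0.146223 + 0.15·0 + 0.31·0.152939 + 0.13·0.0147475 = 0.10928.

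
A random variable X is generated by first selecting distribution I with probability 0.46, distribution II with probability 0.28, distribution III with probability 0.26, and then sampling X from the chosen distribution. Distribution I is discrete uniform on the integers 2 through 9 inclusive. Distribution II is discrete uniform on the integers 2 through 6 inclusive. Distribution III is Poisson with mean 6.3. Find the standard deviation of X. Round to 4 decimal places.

Per component, I: μ=5.5, E[X²]=35.5; II: μ=4, E[X²]=18; III: μ=6.3, E[X²]=45.99.
E[X] = 0.46·5.5 + 0.28·4 + 0.26·6.3 = 5.288.
E[X²] = 0.46·35.5 + 0.28·18 + 0.26·45.99 = 33.3274.
Var(X) = E[X²] − (E[X])² = 33.3274 − 27.9629 = 5.36446.
SD(X) = √5.36446 = 2.31613.

2.3161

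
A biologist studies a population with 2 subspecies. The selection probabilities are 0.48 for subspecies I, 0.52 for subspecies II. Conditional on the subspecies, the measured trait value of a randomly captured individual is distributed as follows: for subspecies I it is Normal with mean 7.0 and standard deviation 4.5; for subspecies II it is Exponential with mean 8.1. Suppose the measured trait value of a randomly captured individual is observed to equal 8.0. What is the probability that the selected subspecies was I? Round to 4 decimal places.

0.6345

Likelihoods f(8.0 | ·): I: 0.0864917; II: 0.0459814.
Posterior ∝ prior × likelihood. Numerator for I: 0.48·0.0864917 = 0.041516.
Normalizing constant: 0.48·0.0864917 + 0.52·0.0459814 = 0.0654263.
P(I | observation) = 0.041516 / 0.0654263 = 0.634546.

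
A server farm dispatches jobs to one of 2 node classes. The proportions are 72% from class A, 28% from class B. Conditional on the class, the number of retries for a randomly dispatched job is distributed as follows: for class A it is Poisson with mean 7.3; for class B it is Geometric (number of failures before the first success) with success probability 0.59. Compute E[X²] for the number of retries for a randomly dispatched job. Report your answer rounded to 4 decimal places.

44.0898

For each component E[X²] = Var + (mean)², giving A: 60.59; B: 1.66073.
Overall E[X²] = 0.72·60.59 + 0.28·1.66073 = 44.0898.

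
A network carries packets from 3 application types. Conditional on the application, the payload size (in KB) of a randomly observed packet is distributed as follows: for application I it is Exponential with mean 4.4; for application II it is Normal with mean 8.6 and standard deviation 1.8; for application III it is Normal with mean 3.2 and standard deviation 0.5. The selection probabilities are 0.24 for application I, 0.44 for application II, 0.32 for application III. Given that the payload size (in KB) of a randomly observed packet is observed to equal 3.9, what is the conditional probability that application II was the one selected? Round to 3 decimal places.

0.027

Likelihoods f(3.9 | ·): I: 0.0936709; II: 0.00733076; III: 0.299455.
Posterior ∝ prior × likelihood. Numerator for II: 0.44·0.00733076 = 0.00322554.
Normalizing constant: 0.24·0.0936709 + 0.44·0.00733076 + 0.32·0.299455 = 0.121532.
P(II | observation) = 0.00322554 / 0.121532 = 0.0265406.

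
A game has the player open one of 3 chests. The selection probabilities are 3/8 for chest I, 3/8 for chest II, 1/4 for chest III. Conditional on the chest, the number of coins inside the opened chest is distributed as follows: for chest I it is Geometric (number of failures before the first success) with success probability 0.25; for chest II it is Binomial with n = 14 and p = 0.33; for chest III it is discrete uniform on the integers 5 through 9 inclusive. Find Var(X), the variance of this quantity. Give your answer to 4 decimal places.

Per component, I: μ=3, E[X²]=21; II: μ=4.62, E[X²]=24.4398; III: μ=7, E[X²]=51.
E[X] = 0.375·3 + 0.375·4.62 + 0.25·7 = 4.6075.
E[X²] = 0.375·21 + 0.375·24.4398 + 0.25·51 = 29.7899.
Var(X) = E[X²] − (E[X])² = 29.7899 − 21.2291 = 8.56087.

8.5609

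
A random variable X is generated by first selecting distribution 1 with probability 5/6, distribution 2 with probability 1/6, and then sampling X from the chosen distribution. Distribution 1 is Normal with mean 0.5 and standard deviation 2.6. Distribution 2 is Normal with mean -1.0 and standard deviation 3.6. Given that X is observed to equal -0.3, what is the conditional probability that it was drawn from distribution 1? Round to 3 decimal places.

0.871

Likelihoods f(-0.3 | ·): 1: 0.146345; 2: 0.108742.
Posterior ∝ prior × likelihood. Numerator for 1: 0.833333·0.146345 = 0.121954.
Normalizing constant: 0.833333·0.146345 + 0.166667·0.108742 = 0.140078.
P(1 | observation) = 0.121954 / 0.140078 = 0.870617.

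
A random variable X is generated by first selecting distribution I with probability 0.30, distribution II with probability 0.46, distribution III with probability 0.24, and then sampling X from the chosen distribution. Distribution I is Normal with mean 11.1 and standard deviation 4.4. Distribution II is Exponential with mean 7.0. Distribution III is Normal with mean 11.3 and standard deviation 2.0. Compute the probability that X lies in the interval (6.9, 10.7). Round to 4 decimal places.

Conditional on each component, P(6.9 < X < 10.7): I: 0.293879; II: 0.156327; III: 0.368185.
By total probability, P(6.9 < X < 10.7) = 0.3·0.293879 + 0.46·0.156327 + 0.24·0.368185 = 0.248439.

0.2484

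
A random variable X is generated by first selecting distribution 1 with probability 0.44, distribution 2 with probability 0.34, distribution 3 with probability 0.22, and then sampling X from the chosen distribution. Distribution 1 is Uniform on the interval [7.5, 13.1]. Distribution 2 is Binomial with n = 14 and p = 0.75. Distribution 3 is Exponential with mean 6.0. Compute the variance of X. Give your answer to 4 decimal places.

Per component, 1: μ=10.3, E[X²]=108.703; 2: μ=10.5, E[X²]=112.875; 3: μ=6, E[X²]=72.
E[X] = 0.44·10.3 + 0.34·10.5 + 0.22·6 = 9.422.
E[X²] = 0.44·108.703 + 0.34·112.875 + 0.22·72 = 102.047.
Var(X) = E[X²] − (E[X])² = 102.047 − 88.7741 = 13.2729.

13.2729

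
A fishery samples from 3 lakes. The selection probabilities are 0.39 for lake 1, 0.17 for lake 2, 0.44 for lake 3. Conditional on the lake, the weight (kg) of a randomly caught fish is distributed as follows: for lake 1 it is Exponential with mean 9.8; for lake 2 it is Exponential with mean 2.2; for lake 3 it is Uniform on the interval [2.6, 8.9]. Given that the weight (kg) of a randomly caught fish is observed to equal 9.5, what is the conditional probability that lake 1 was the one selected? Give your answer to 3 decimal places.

Likelihoods f(9.5 | ·): 1: 0.0387056; 2: 0.0060564; 3: 0.
Posterior ∝ prior × likelihood. Numerator for 1: 0.39·0.0387056 = 0.0150952.
Normalizing constant: 0.39·0.0387056 + 0.17·0.0060564 + 0.44·0 = 0.0161248.
P(1 | observation) = 0.0150952 / 0.0161248 = 0.936149.

0.936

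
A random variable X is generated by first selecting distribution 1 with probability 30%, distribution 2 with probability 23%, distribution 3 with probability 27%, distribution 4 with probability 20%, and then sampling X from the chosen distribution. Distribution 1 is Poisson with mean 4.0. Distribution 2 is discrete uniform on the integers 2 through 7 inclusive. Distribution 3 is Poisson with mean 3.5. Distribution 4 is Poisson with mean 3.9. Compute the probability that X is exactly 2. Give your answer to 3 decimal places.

Conditional on each component, P(X = 2): 1: 0.146525; 2: 0.166667; 3: 0.184959; 4: 0.15394.
By total probability, P(X = 2) = 0.3·0.146525 + 0.23·0.166667 + 0.27·0.184959 + 0.2·0.15394 = 0.163018.

0.163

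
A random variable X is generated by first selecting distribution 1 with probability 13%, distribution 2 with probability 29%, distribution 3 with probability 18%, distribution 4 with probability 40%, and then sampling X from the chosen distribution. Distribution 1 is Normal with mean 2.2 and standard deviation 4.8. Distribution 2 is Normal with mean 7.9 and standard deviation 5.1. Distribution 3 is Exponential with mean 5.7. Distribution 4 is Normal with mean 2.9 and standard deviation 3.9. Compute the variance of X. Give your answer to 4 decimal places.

Per component, 1: μ=2.2, E[X²]=27.88; 2: μ=7.9, E[X²]=88.42; 3: μ=5.7, E[X²]=64.98; 4: μ=2.9, E[X²]=23.62.
E[X] = 0.13·2.2 + 0.29·7.9 + 0.18·5.7 + 0.4·2.9 = 4.763.
E[X²] = 0.13·27.88 + 0.29·88.42 + 0.18·64.98 + 0.4·23.62 = 50.4106.
Var(X) = E[X²] − (E[X])² = 50.4106 − 22.6862 = 27.7244.

27.7244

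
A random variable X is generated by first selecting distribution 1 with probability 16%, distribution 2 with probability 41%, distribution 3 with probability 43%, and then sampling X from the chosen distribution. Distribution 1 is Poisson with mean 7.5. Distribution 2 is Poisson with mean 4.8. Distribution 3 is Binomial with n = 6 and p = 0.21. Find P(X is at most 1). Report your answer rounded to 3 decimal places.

0.292

Conditional on each component, P(X ≤ 1): 1: 0.00470122; 2: 0.0477325; 3: 0.630797.
By total probability, P(X ≤ 1) = 0.16·0.00470122 + 0.41·0.0477325 + 0.43·0.630797 = 0.291565.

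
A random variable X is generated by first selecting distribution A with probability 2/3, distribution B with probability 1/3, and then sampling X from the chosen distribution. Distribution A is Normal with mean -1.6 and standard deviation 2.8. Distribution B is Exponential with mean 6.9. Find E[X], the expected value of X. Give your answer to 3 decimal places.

Component means — A: -1.6; B: 6.9.
E[X] = 0.666667·-1.6 + 0.333333·6.9 = 1.23333.

1.233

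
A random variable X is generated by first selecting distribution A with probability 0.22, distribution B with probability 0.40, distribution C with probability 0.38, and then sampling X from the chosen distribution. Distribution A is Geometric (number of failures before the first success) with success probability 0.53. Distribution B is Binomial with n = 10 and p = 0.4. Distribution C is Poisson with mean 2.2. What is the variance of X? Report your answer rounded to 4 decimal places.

3.6537

Per component, A: μ=0.886792, E[X²]=2.45959; B: μ=4, E[X²]=18.4; C: μ=2.2, E[X²]=7.04.
E[X] = 0.22·0.886792 + 0.4·4 + 0.38·2.2 = 2.63109.
E[X²] = 0.22·2.45959 + 0.4·18.4 + 0.38·7.04 = 10.5763.
Var(X) = E[X²] − (E[X])² = 10.5763 − 6.92266 = 3.65365.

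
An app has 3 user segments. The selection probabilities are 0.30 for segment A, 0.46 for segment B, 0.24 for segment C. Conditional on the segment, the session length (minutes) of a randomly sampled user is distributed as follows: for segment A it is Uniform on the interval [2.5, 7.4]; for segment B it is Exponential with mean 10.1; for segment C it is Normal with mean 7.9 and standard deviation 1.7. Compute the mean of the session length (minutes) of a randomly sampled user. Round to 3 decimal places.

Component means — A: 4.95; B: 10.1; C: 7.9.
E[X] = 0.3·4.95 + 0.46·10.1 + 0.24·7.9 = 8.027.

8.027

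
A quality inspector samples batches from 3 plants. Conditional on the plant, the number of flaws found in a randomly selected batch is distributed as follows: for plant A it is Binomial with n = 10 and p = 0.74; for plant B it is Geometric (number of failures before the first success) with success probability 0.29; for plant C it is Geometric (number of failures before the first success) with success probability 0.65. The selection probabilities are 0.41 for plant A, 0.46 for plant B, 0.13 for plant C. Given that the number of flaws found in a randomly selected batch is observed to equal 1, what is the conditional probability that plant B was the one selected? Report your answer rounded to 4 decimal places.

Likelihoods P(X=1 | ·): A: 4.01783e-05; B: 0.2059; C: 0.2275.
Posterior ∝ prior × likelihood. Numerator for B: 0.46·0.2059 = 0.094714.
Normalizing constant: 0.41·4.01783e-05 + 0.46·0.2059 + 0.13·0.2275 = 0.124305.
P(B | observation) = 0.094714 / 0.124305 = 0.761946.

0.7619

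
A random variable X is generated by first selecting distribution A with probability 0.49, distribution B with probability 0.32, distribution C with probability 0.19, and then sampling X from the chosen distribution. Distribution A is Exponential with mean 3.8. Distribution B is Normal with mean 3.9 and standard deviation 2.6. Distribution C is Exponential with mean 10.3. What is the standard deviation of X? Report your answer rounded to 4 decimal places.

Per component, A: μ=3.8, E[X²]=28.88; B: μ=3.9, E[X²]=21.97; C: μ=10.3, E[X²]=212.18.
E[X] = 0.49·3.8 + 0.32·3.9 + 0.19·10.3 = 5.067.
E[X²] = 0.49·28.88 + 0.32·21.97 + 0.19·212.18 = 61.4958.
Var(X) = E[X²] − (E[X])² = 61.4958 − 25.6745 = 35.8213.
SD(X) = √35.8213 = 5.98509.

5.9851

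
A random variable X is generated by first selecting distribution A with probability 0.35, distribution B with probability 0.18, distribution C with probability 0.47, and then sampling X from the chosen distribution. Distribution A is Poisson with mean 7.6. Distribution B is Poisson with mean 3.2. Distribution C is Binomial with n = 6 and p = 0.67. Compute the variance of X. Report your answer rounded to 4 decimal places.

7.2444

Per component, A: μ=7.6, E[X²]=65.36; B: μ=3.2, E[X²]=13.44; C: μ=4.02, E[X²]=17.487.
E[X] = 0.35·7.6 + 0.18·3.2 + 0.47·4.02 = 5.1254.
E[X²] = 0.35·65.36 + 0.18·13.44 + 0.47·17.487 = 33.5141.
Var(X) = E[X²] − (E[X])² = 33.5141 − 26.2697 = 7.24436.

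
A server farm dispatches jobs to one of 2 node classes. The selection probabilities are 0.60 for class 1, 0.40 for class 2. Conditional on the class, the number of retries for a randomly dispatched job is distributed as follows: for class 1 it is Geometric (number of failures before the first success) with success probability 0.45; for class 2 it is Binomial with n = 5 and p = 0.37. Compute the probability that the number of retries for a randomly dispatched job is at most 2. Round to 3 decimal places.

Conditional on each class, P(X ≤ 2): 1: 0.833625; 2: 0.732988.
By total probability, P(X ≤ 2) = 0.6·0.833625 + 0.4·0.732988 = 0.79337.

0.793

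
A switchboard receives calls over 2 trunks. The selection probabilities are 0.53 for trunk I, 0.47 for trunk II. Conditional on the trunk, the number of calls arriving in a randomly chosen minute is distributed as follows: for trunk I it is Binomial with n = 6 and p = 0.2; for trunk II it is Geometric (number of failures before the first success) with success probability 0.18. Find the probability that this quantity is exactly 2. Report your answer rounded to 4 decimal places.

0.1871

Conditional on each trunk, P(X = 2): I: 0.24576; II: 0.121032.
By total probability, P(X = 2) = 0.53·0.24576 + 0.47·0.121032 = 0.187138.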